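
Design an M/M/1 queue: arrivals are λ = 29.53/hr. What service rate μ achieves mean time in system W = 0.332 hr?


W = 1/(μ−λ) ⇒ μ − λ = 1/W = 1/0.332 = 3.0120
μ = λ + 1/W = 29.53 + 3.0120 = 32.5420 per hr

Final: 32.5420 /hr


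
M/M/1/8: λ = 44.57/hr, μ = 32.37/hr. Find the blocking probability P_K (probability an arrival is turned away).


ρ = λ/μ = 44.57/32.37 = 1.3769
P_K = (1−ρ)ρ^K/(1−ρ^(K+1)) = (-0.3769·12.918125)/(1 − 17.786865)
= -4.868740/-16.786865 = 0.290033

Final: 0.290033


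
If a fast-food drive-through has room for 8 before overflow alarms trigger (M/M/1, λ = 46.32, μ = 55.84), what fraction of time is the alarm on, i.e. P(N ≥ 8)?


ρ = 46.32/55.84 = 0.8295
P(N ≥ n) = ρ^n = 0.8295^8 = 0.224174

Final: 0.224174


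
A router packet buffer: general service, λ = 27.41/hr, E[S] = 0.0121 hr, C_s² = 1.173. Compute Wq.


ρ = λ·E[S] = 27.41·0.0121 = 0.3317
E[S²] = E[S]²(1+C_s²) = 0.0121²·(1+1.173) = 0.0003181
Wq = λ·E[S²]/(2(1−ρ)) = 27.41·0.0003181/(2·0.6683) = 0.006524 hr

Final: 0.006524 hr


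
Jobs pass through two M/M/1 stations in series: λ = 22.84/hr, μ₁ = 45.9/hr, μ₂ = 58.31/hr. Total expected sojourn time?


Each node sees arrival rate λ = 22.84/hr (tandem ⇒ throughput preserved).
W₁ = 1/(μ₁−λ) = 1/(45.9−22.84) = 0.04337 hr
W₂ = 1/(μ₂−λ) = 1/(58.31−22.84) = 0.02819 hr
W_total = W₁ + W₂ = 0.04337 + 0.02819 = 0.07156 hr

Final: 0.07156 hr


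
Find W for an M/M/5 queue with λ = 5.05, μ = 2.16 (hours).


a = 2.3380; ρ = 0.4676; P₀ = 0.094884
Lq = P₀·a^c·ρ/(c!(1−ρ)²) = 0.09111
Wq = Lq/λ = 0.09111/5.05 = 0.01804 hr
W = Wq + 1/μ = 0.01804 + 0.46296 = 0.48101 hr

Final: 0.48101 hr


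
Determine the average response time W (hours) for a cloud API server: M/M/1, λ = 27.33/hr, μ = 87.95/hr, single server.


W = 1/(μ−λ) = 1/(87.95 − 27.33) = 1/60.62 = 0.01650 hr

Final: 0.01650 hr


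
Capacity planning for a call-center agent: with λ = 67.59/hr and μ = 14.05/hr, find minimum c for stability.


Stability requires cμ > λ ⇔ c > λ/μ.
λ/μ = 67.59/14.05 = 4.8107
Minimum integer c = ⌊4.8107⌋ + 1 = 5
Check: 5·14.05 = 70.25 > 67.59, while 4·14.05 = 56.20 ≤ 67.59

Final: 5 servers


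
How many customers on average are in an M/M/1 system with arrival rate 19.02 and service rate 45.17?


ρ = λ/μ = 19.02/45.17 = 0.4211
L = ρ/(1−ρ) = 0.4211/(1 − 0.4211) = 0.4211/0.5789 = 0.7273

Final: 0.7273


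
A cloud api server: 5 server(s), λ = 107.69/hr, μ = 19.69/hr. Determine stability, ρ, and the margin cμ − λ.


Total capacity cμ = 5·19.69 = 98.45/hr
ρ = λ/(cμ) = 107.69/98.45 = 1.0939
Stable ⇔ ρ < 1: NO
Spare capacity = cμ − λ = 98.45 − 107.69 = -9.24/hr

Final: ρ = 1.0939; unstable; margin = -9.24/hr


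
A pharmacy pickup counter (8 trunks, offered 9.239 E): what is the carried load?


B(8,9.239) = 0.301333 (Erlang-B)
Carried load = a(1 − B) = 9.239·(1 − 0.301333) = 9.239·0.698667 = 6.4550 E

Final: 6.4550 Erlangs


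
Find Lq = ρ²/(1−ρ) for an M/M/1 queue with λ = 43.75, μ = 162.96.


ρ = 43.75/162.96 = 0.2685
Lq = ρ²/(1−ρ) = 0.07208/0.7315 = 0.09853

Final: 0.09853


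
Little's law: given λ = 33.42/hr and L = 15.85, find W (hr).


W = L/λ = 15.85/33.42 = 0.4743 hr

Final: 0.4743 hr


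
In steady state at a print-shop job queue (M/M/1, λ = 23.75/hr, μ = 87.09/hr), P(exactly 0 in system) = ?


ρ = 23.75/87.09 = 0.2727
P_n = (1−ρ)·ρ^n = (1 − 0.2727)·0.2727^0 = 0.7273·1.000000 = 0.727294

Final: 0.727294


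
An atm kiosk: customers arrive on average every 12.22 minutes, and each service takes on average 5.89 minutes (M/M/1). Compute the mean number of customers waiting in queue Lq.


λ = 60/12.22 = 4.9100 /hr
μ = 60/5.89 = 10.1868 /hr
ρ = λ/μ = 4.9100/10.1868 = 0.4820
Lq = ρ²/(1−ρ) = 0.2323/0.5180 = 0.4485

Final: 0.4485


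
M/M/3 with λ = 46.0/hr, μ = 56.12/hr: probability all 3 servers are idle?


a = λ/μ = 46.0/56.12 = 0.8197; ρ = a/c = 0.2732
Σ_{k=0}^{2} a^k/k! (terms k=0..2) = 1.00000 + 0.81967 + 0.33593 = 2.15560
Tail: a^3/(3!(1−ρ)) = 0.55071/(6·0.7268) = 0.12629
P₀ = 1/(2.15560 + 0.12629) = 1/2.28189 = 0.438233

Final: 0.438233


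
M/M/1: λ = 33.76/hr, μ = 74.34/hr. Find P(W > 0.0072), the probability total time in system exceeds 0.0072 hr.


W ~ Exponential(μ−λ) for M/M/1.
μ − λ = 74.34 − 33.76 = 40.5800
P(W > t) = e^{−(μ−λ)t} = e^{−0.2922} = 0.746637

Final: 0.746637


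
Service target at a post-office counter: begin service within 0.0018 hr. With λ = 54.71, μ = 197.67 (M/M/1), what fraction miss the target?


ρ = 54.71/197.67 = 0.2768
P(Wq > t) = ρ·e^{−(μ−λ)t} = 0.2768·e^{−0.2573}
= 0.2768·0.773115 = 0.213978

Final: 0.213978


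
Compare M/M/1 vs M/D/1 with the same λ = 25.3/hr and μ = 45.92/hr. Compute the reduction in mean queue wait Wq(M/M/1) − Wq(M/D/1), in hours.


ρ = 25.3/45.92 = 0.5510
Wq(M/M/1) = ρ/(μ−λ) = 0.5510/20.62 = 0.02672 hr
Wq(M/D/1) = ρ/(2(μ−λ)) = 0.01336 hr
Savings = 0.02672 − 0.01336 = 0.01336 hr

Final: 0.01336 hr


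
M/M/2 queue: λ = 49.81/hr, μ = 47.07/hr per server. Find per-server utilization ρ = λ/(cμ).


ρ = λ/(cμ) = 49.81/(2·47.07) = 49.81/94.14 = 0.5291

Final: 0.5291


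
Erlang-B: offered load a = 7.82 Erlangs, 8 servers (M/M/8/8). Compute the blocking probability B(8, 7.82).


B(c,a) = (a^c/c!) / Σ_{k=0}^{c} a^k/k!
a^8/8! = 346.843453
Σ terms (k=0..8): 1.00000 + 7.82000 + 30.57620 + 79.70196 + 155.81733 + 243.69831 + 317.62013 + 354.82706 + 346.84345 = 1537.904453
B = 346.843453/1537.904453 = 0.225530

Final: 0.225530


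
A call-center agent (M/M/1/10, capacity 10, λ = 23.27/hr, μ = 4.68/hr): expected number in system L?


ρ = 23.27/4.68 = 4.9722
L = ρ[1 − (K+1)ρ^K + Kρ^(K+1)] / [(1−ρ)(1−ρ^(K+1))]
Numerator: 4.9722·(1 − 11·9236454.647655 + 10·45925705.053619) = 1778345361.770679
Denominator: (-3.9722)·(-45925704.053619) = 182427102.212985
L = 1778345361.770679/182427102.212985 = 9.7483

Final: 9.7483


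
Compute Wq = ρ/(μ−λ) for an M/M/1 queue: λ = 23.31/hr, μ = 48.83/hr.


ρ = 23.31/48.83 = 0.4774
Wq = ρ/(μ−λ) = 0.4774/(48.83 − 23.31) = 0.4774/25.52 = 0.01871 hr

Final: 0.01871 hr


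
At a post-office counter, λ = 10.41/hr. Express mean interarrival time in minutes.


Mean interarrival time = 1/λ = 1/10.41 hour = 0.09606 hour
In minutes: 0.09606 × 60 = 5.7637 min

Final: 5.7637 min


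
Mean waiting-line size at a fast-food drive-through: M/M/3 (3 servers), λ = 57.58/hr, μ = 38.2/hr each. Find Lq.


a = λ/μ = 1.5073; ρ = a/3 = 0.5024
P₀ = 0.208745
Lq = P₀·a^c·ρ / (c!·(1−ρ)²) = 0.208745·3.42472·0.5024/(6·0.24756)
= 0.24182

Final: 0.24182


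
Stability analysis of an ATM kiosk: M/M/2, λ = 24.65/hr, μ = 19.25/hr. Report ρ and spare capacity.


Total capacity cμ = 2·19.25 = 38.50/hr
ρ = λ/(cμ) = 24.65/38.50 = 0.6403
Stable ⇔ ρ < 1: YES
Spare capacity = cμ − λ = 38.50 − 24.65 = 13.85/hr

Final: ρ = 0.6403; stable; margin = 13.85/hr


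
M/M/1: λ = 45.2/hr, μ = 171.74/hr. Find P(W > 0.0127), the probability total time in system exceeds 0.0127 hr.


W ~ Exponential(μ−λ) for M/M/1.
μ − λ = 171.74 − 45.2 = 126.5400
P(W > t) = e^{−(μ−λ)t} = e^{−1.6071} = 0.200477

Final: 0.200477


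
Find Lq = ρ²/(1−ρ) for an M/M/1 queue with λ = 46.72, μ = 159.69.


ρ = 46.72/159.69 = 0.2926
Lq = ρ²/(1−ρ) = 0.08560/0.7074 = 0.1210

Final: 0.1210


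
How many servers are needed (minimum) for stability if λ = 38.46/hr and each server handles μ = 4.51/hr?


Stability requires cμ > λ ⇔ c > λ/μ.
λ/μ = 38.46/4.51 = 8.5277
Minimum integer c = ⌊8.5277⌋ + 1 = 9
Check: 9·4.51 = 40.59 > 38.46, while 8·4.51 = 36.08 ≤ 38.46

Final: 9 servers


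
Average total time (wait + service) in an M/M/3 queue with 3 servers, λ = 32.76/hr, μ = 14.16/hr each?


a = 2.3136; ρ = 0.7712; P₀ = 0.066623
Lq = P₀·a^c·ρ/(c!(1−ρ)²) = 2.02539
Wq = Lq/λ = 2.02539/32.76 = 0.06183 hr
W = Wq + 1/μ = 0.06183 + 0.07062 = 0.13245 hr

Final: 0.13245 hr


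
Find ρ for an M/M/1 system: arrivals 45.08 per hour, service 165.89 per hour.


ρ = λ/μ = 45.08/165.89 = 0.2717

Final: 0.2717


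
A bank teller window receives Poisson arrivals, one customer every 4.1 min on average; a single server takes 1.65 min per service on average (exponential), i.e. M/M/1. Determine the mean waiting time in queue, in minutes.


λ = 60/4.1 = 14.6341 /hr
μ = 60/1.65 = 36.3636 /hr
ρ = λ/μ = 14.6341/36.3636 = 0.4024
Wq = ρ/(μ−λ) = 0.4024/(36.3636−14.6341) = 0.01852 hr
In minutes: 0.01852·60 = 1.111 min

Final: 1.111 min


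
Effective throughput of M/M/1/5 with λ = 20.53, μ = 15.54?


ρ = 1.3211; P_K = (1−ρ)ρ^5/(1−ρ^6) = 0.299368
λ_eff = λ(1 − P_K) = 20.53·(1 − 0.299368) = 20.53·0.700632 = 14.3840 /hr

Final: 14.3840 /hr


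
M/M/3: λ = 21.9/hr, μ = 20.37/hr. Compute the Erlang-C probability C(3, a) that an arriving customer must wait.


a = λ/μ = 1.0751; ρ = a/3 = 0.3584
P₀ = 0.336040 (from M/M/c formula)
C(c,a) = [a^c/(c!(1−ρ))]·P₀ = [1.24268/(6·0.6416)]·0.336040
= 0.32279·0.336040 = 0.108471

Final: 0.108471


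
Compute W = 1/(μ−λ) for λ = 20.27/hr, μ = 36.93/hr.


W = 1/(μ−λ) = 1/(36.93 − 20.27) = 1/16.66 = 0.06002 hr

Final: 0.06002 hr


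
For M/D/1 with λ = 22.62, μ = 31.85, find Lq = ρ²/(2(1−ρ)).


ρ = 22.62/31.85 = 0.7102
M/D/1: Lq = ρ²/(2(1−ρ)) = 0.5044/(2·0.2898) = 0.87025

Final: 0.87025


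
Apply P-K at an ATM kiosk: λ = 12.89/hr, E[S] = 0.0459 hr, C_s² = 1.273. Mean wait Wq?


ρ = λ·E[S] = 12.89·0.0459 = 0.5917
E[S²] = E[S]²(1+C_s²) = 0.0459²·(1+1.273) = 0.004789
Wq = λ·E[S²]/(2(1−ρ)) = 12.89·0.004789/(2·0.4083) = 0.07558 hr

Final: 0.07558 hr


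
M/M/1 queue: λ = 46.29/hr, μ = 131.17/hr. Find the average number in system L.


ρ = λ/μ = 46.29/131.17 = 0.3529
L = ρ/(1−ρ) = 0.3529/(1 − 0.3529) = 0.3529/0.6471 = 0.5454

Final: 0.5454


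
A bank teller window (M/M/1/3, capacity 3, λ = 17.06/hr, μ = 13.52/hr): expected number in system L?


ρ = 17.06/13.52 = 1.2618
L = ρ[1 − (K+1)ρ^K + Kρ^(K+1)] / [(1−ρ)(1−ρ^(K+1))]
Numerator: 1.2618·(1 − 4·2.009125 + 3·2.535183) = 0.718045
Denominator: (-0.2618)·(-1.535183) = 0.401964
L = 0.718045/0.401964 = 1.7863

Final: 1.7863


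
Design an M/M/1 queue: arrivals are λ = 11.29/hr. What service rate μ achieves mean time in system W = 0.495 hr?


W = 1/(μ−λ) ⇒ μ − λ = 1/W = 1/0.495 = 2.0202
μ = λ + 1/W = 11.29 + 2.0202 = 13.3102 per hr

Final: 13.3102 /hr


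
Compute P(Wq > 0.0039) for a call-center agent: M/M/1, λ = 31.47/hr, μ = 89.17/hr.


ρ = 31.47/89.17 = 0.3529
P(Wq > t) = ρ·e^{−(μ−λ)t} = 0.3529·e^{−0.2250}
= 0.3529·0.798492 = 0.281805

Final: 0.281805


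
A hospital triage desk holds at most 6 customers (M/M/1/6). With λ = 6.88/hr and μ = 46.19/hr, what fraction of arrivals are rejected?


ρ = λ/μ = 6.88/46.19 = 0.1489
P_K = (1−ρ)ρ^K/(1−ρ^(K+1)) = (0.8511·0.00001092)/(1 − 0.000001627)
= 0.000009294/0.999998 = 0.000009294

Final: 0.000009294


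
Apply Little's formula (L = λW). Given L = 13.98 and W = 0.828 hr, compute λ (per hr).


λ = L/W = 13.98/0.828 = 16.8841 /hr

Final: 16.8841 /hr


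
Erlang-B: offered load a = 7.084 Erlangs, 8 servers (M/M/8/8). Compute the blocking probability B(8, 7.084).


B(c,a) = (a^c/c!) / Σ_{k=0}^{c} a^k/k!
a^8/8! = 157.292457
Σ terms (k=0..8): 1.00000 + 7.08400 + 25.09153 + 59.24946 + 104.93080 + 148.66595 + 175.52493 + 177.63123 + 157.29246 = 856.470362
B = 157.292457/856.470362 = 0.183652

Final: 0.183652


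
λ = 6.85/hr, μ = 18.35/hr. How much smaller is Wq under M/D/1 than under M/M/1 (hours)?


ρ = 6.85/18.35 = 0.3733
Wq(M/M/1) = ρ/(μ−λ) = 0.3733/11.50 = 0.03246 hr
Wq(M/D/1) = ρ/(2(μ−λ)) = 0.01623 hr
Savings = 0.03246 − 0.01623 = 0.01623 hr

Final: 0.01623 hr


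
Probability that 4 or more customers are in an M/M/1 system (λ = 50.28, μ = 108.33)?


ρ = 50.28/108.33 = 0.4641
P(N ≥ n) = ρ^n = 0.4641^4 = 0.046407

Final: 0.046407


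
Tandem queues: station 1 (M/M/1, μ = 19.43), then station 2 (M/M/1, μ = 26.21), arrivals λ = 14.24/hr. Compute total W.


Each node sees arrival rate λ = 14.24/hr (tandem ⇒ throughput preserved).
W₁ = 1/(μ₁−λ) = 1/(19.43−14.24) = 0.19268 hr
W₂ = 1/(μ₂−λ) = 1/(26.21−14.24) = 0.08354 hr
W_total = W₁ + W₂ = 0.19268 + 0.08354 = 0.27622 hr

Final: 0.27622 hr


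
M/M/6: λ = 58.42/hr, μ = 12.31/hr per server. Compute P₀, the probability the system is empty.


a = λ/μ = 58.42/12.31 = 4.7457; ρ = a/c = 0.7910
Σ_{k=0}^{5} a^k/k! (terms k=0..5) = 1.00000 + 4.74574 + 11.26100 + 17.81391 + 21.13502 + 20.06025 = 76.01592
Tail: a^6/(6!(1−ρ)) = 11424.07375/(720·0.2090) = 75.90153
P₀ = 1/(76.01592 + 75.90153) = 1/151.91744 = 0.006583

Final: 0.006583


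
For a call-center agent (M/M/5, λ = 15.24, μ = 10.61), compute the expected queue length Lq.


a = λ/μ = 1.4364; ρ = a/5 = 0.2873
P₀ = 0.237487
Lq = P₀·a^c·ρ / (c!·(1−ρ)²) = 0.237487·6.11432·0.2873/(120·0.50798)
= 0.006843

Final: 0.006843


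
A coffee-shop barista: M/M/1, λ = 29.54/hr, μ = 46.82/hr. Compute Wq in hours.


ρ = 29.54/46.82 = 0.6309
Wq = ρ/(μ−λ) = 0.6309/(46.82 − 29.54) = 0.6309/17.28 = 0.03651 hr

Final: 0.03651 hr


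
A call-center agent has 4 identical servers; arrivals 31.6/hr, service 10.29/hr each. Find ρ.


ρ = λ/(cμ) = 31.6/(4·10.29) = 31.6/41.16 = 0.7677

Final: 0.7677


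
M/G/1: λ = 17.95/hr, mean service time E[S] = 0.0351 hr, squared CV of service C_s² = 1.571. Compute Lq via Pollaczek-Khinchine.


ρ = λ·E[S] = 17.95·0.0351 = 0.6300
Lq = ρ²(1+C_s²)/(2(1−ρ)) = 0.3970·(1+1.571)/(2·0.3700)
= 0.3970·2.5710/0.7399 = 1.37932

Final: 1.37932


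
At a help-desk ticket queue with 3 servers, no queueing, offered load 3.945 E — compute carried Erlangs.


B(3,3.945) = 0.445690 (Erlang-B)
Carried load = a(1 − B) = 3.945·(1 − 0.445690) = 3.945·0.554310 = 2.1868 E

Final: 2.1868 Erlangs


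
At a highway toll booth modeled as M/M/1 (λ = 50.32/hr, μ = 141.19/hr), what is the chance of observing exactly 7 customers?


ρ = 50.32/141.19 = 0.3564
P_n = (1−ρ)·ρ^n = (1 − 0.3564)·0.3564^7 = 0.6436·0.0007304 = 0.0004701

Final: 0.0004701


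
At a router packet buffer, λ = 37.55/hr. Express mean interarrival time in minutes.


Mean interarrival time = 1/λ = 1/37.55 hour = 0.02663 hour
In minutes: 0.02663 × 60 = 1.5979 min

Final: 1.5979 min


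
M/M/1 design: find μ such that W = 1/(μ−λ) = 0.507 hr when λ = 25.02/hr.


W = 1/(μ−λ) ⇒ μ − λ = 1/W = 1/0.507 = 1.9724
μ = λ + 1/W = 25.02 + 1.9724 = 26.9924 per hr

Final: 26.9924 /hr


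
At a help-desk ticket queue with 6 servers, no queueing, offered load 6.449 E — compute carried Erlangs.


B(6,6.449) = 0.295700 (Erlang-B)
Carried load = a(1 − B) = 6.449·(1 − 0.295700) = 6.449·0.704300 = 4.5420 E

Final: 4.5420 Erlangs


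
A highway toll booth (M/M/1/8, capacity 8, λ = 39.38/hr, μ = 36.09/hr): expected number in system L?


ρ = 39.38/36.09 = 1.0912
L = ρ[1 − (K+1)ρ^K + Kρ^(K+1)] / [(1−ρ)(1−ρ^(K+1))]
Numerator: 1.0912·(1 − 9·2.009605 + 8·2.192802) = 0.497543
Denominator: (-0.09116)·(-1.192802) = 0.108737
L = 0.497543/0.108737 = 4.5757

Final: 4.5757


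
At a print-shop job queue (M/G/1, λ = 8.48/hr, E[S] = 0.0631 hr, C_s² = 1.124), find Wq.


ρ = λ·E[S] = 8.48·0.0631 = 0.5351
E[S²] = E[S]²(1+C_s²) = 0.0631²·(1+1.124) = 0.008457
Wq = λ·E[S²]/(2(1−ρ)) = 8.48·0.008457/(2·0.4649) = 0.07713 hr

Final: 0.07713 hr


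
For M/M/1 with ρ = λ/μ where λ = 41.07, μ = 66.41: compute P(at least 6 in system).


ρ = 41.07/66.41 = 0.6184
P(N ≥ n) = ρ^n = 0.6184^6 = 0.055943

Final: 0.055943


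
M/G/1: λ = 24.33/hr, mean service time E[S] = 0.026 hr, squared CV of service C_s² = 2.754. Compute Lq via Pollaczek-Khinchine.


ρ = λ·E[S] = 24.33·0.026 = 0.6326
Lq = ρ²(1+C_s²)/(2(1−ρ)) = 0.4002·(1+2.754)/(2·0.3674)
= 0.4002·3.7540/0.7348 = 2.04424

Final: 2.04424


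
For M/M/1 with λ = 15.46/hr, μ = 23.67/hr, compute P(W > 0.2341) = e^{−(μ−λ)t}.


W ~ Exponential(μ−λ) for M/M/1.
μ − λ = 23.67 − 15.46 = 8.2100
P(W > t) = e^{−(μ−λ)t} = e^{−1.9220} = 0.146320

Final: 0.146320


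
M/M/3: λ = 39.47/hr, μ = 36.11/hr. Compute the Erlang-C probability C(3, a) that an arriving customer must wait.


a = λ/μ = 1.0930; ρ = a/3 = 0.3643
P₀ = 0.329724 (from M/M/c formula)
C(c,a) = [a^c/(c!(1−ρ))]·P₀ = [1.30593/(6·0.6357)]·0.329724
= 0.34241·0.329724 = 0.112902

Final: 0.112902


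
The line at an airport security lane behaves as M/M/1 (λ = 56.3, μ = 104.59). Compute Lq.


ρ = 56.3/104.59 = 0.5383
Lq = ρ²/(1−ρ) = 0.2898/0.4617 = 0.6276

Final: 0.6276


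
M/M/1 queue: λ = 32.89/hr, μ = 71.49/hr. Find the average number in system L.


ρ = λ/μ = 32.89/71.49 = 0.4601
L = ρ/(1−ρ) = 0.4601/(1 − 0.4601) = 0.4601/0.5399 = 0.8521

Final: 0.8521


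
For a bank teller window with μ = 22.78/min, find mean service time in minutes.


Mean service time = 1/μ = 1/22.78 minute = 0.04390 minute
In minutes: 0.04390 × 1 = 0.04390 min

Final: 0.04390 min


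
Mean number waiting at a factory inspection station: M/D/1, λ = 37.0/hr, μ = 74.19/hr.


ρ = 37.0/74.19 = 0.4987
M/D/1: Lq = ρ²/(2(1−ρ)) = 0.2487/(2·0.5013) = 0.24809

Final: 0.24809


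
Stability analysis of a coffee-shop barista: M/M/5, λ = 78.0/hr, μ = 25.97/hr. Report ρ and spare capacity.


Total capacity cμ = 5·25.97 = 129.85/hr
ρ = λ/(cμ) = 78.0/129.85 = 0.6007
Stable ⇔ ρ < 1: YES
Spare capacity = cμ − λ = 129.85 − 78.0 = 51.85/hr

Final: ρ = 0.6007; stable; margin = 51.85/hr


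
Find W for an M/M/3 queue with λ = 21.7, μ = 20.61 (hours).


a = 1.0529; ρ = 0.3510; P₀ = 0.344009
Lq = P₀·a^c·ρ/(c!(1−ρ)²) = 0.05576
Wq = Lq/λ = 0.05576/21.7 = 0.002569 hr
W = Wq + 1/μ = 0.002569 + 0.04852 = 0.05109 hr

Final: 0.05109 hr


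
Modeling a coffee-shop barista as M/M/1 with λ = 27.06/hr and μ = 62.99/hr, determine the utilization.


ρ = λ/μ = 27.06/62.99 = 0.4296

Final: 0.4296


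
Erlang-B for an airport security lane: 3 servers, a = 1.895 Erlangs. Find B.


B(c,a) = (a^c/c!) / Σ_{k=0}^{c} a^k/k!
a^3/3! = 1.134165
Σ terms (k=0..3): 1.00000 + 1.89500 + 1.79551 + 1.13417 = 5.824678
B = 1.134165/5.824678 = 0.194717

Final: 0.194717


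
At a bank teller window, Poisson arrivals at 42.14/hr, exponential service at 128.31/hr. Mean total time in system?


W = 1/(μ−λ) = 1/(128.31 − 42.14) = 1/86.17 = 0.01160 hr

Final: 0.01160 hr


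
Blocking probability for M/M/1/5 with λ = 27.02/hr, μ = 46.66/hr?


ρ = λ/μ = 27.02/46.66 = 0.5791
P_K = (1−ρ)ρ^K/(1−ρ^(K+1)) = (0.4209·0.065118)/(1 − 0.037709)
= 0.027409/0.962291 = 0.028483

Final: 0.028483


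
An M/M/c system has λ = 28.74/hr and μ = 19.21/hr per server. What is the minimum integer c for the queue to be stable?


Stability requires cμ > λ ⇔ c > λ/μ.
λ/μ = 28.74/19.21 = 1.4961
Minimum integer c = ⌊1.4961⌋ + 1 = 2
Check: 2·19.21 = 38.42 > 28.74, while 1·19.21 = 19.21 ≤ 28.74

Final: 2 servers


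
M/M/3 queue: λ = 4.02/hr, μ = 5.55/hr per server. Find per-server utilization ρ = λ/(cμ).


ρ = λ/(cμ) = 4.02/(3·5.55) = 4.02/16.65 = 0.2414

Final: 0.2414


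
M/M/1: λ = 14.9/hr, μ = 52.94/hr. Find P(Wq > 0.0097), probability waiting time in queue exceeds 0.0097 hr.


ρ = 14.9/52.94 = 0.2815
P(Wq > t) = ρ·e^{−(μ−λ)t} = 0.2815·e^{−0.3690}
= 0.2815·0.691434 = 0.194605

Final: 0.194605


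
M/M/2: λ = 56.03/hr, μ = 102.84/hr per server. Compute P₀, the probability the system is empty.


a = λ/μ = 56.03/102.84 = 0.5448; ρ = a/c = 0.2724
Σ_{k=0}^{1} a^k/k! (terms k=0..1) = 1.00000 + 0.54483 = 1.54483
Tail: a^2/(2!(1−ρ)) = 0.29684/(2·0.7276) = 0.20399
P₀ = 1/(1.54483 + 0.20399) = 1/1.74881 = 0.571816

Final: 0.571816


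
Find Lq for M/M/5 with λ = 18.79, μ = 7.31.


a = λ/μ = 2.5705; ρ = a/5 = 0.5141
P₀ = 0.074360
Lq = P₀·a^c·ρ / (c!·(1−ρ)²) = 0.074360·112.21399·0.5141/(120·0.23611)
= 0.15140

Final: 0.15140


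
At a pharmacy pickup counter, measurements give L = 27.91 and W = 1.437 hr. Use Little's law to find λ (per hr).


λ = L/W = 27.91/1.437 = 19.4224 /hr

Final: 19.4224 /hr


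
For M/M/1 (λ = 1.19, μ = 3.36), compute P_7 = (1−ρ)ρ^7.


ρ = 1.19/3.36 = 0.3542
P_n = (1−ρ)·ρ^n = (1 − 0.3542)·0.3542^7 = 0.6458·0.0006990 = 0.0004514

Final: 0.0004514


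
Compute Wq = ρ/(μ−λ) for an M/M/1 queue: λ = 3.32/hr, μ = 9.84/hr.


ρ = 3.32/9.84 = 0.3374
Wq = ρ/(μ−λ) = 0.3374/(9.84 − 3.32) = 0.3374/6.52 = 0.05175 hr

Final: 0.05175 hr


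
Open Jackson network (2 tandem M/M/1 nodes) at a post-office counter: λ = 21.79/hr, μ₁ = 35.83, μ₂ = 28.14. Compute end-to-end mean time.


Each node sees arrival rate λ = 21.79/hr (tandem ⇒ throughput preserved).
W₁ = 1/(μ₁−λ) = 1/(35.83−21.79) = 0.07123 hr
W₂ = 1/(μ₂−λ) = 1/(28.14−21.79) = 0.15748 hr
W_total = W₁ + W₂ = 0.07123 + 0.15748 = 0.22871 hr

Final: 0.22871 hr


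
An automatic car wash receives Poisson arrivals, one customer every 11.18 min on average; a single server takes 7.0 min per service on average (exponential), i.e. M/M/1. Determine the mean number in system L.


λ = 60/11.18 = 5.3667 /hr
μ = 60/7.0 = 8.5714 /hr
ρ = λ/μ = 5.3667/8.5714 = 0.6261
L = ρ/(1−ρ) = 0.6261/0.3739 = 1.6746

Final: 1.6746


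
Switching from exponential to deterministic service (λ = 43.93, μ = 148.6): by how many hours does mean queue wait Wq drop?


ρ = 43.93/148.6 = 0.2956
Wq(M/M/1) = ρ/(μ−λ) = 0.2956/104.67 = 0.002824 hr
Wq(M/D/1) = ρ/(2(μ−λ)) = 0.001412 hr
Savings = 0.002824 − 0.001412 = 0.001412 hr

Final: 0.001412 hr


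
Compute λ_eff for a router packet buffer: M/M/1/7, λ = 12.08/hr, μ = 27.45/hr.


ρ = 0.4401; P_K = (1−ρ)ρ^7/(1−ρ^8) = 0.001792
λ_eff = λ(1 − P_K) = 12.08·(1 − 0.001792) = 12.08·0.998208 = 12.0583 /hr

Final: 12.0583 /hr


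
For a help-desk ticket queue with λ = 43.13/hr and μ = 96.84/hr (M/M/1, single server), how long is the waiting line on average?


ρ = 43.13/96.84 = 0.4454
Lq = ρ²/(1−ρ) = 0.1984/0.5546 = 0.3576

Final: 0.3576


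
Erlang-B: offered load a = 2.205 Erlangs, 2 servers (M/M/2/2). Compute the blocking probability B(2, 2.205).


B(c,a) = (a^c/c!) / Σ_{k=0}^{c} a^k/k!
a^2/2! = 2.431013
Σ terms (k=0..2): 1.00000 + 2.20500 + 2.43101 = 5.636012
B = 2.431013/5.636012 = 0.431336

Final: 0.431336


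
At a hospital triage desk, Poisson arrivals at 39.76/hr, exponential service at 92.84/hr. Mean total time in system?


W = 1/(μ−λ) = 1/(92.84 − 39.76) = 1/53.08 = 0.01884 hr

Final: 0.01884 hr


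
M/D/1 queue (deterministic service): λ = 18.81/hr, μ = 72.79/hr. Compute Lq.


ρ = 18.81/72.79 = 0.2584
M/D/1: Lq = ρ²/(2(1−ρ)) = 0.06678/(2·0.7416) = 0.04502

Final: 0.04502


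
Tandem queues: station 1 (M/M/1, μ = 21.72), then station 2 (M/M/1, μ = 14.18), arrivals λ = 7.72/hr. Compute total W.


Each node sees arrival rate λ = 7.72/hr (tandem ⇒ throughput preserved).
W₁ = 1/(μ₁−λ) = 1/(21.72−7.72) = 0.07143 hr
W₂ = 1/(μ₂−λ) = 1/(14.18−7.72) = 0.15480 hr
W_total = W₁ + W₂ = 0.07143 + 0.15480 = 0.22623 hr

Final: 0.22623 hr


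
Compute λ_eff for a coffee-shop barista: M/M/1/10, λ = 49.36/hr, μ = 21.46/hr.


ρ = 2.3001; P_K = (1−ρ)ρ^10/(1−ρ^11) = 0.565294
λ_eff = λ(1 − P_K) = 49.36·(1 − 0.565294) = 49.36·0.434706 = 21.4571 /hr

Final: 21.4571 /hr


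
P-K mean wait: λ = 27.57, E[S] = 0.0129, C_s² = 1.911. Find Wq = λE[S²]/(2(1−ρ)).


ρ = λ·E[S] = 27.57·0.0129 = 0.3557
E[S²] = E[S]²(1+C_s²) = 0.0129²·(1+1.911) = 0.0004844
Wq = λ·E[S²]/(2(1−ρ)) = 27.57·0.0004844/(2·0.6443) = 0.01036 hr

Final: 0.01036 hr


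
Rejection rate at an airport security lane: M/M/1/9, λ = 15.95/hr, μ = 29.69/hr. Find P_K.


ρ = λ/μ = 15.95/29.69 = 0.5372
P_K = (1−ρ)ρ^K/(1−ρ^(K+1)) = (0.4628·0.003727)/(1 − 0.002002)
= 0.001725/0.997998 = 0.001728

Final: 0.001728


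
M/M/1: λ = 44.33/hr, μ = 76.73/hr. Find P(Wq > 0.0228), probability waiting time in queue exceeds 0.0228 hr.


ρ = 44.33/76.73 = 0.5777
P(Wq > t) = ρ·e^{−(μ−λ)t} = 0.5777·e^{−0.7387}
= 0.5777·0.477725 = 0.276001

Final: 0.276001


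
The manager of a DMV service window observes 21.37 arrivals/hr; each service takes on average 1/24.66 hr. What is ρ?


ρ = λ/μ = 21.37/24.66 = 0.8666

Final: 0.8666


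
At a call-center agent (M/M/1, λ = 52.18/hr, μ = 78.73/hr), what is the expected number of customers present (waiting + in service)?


ρ = λ/μ = 52.18/78.73 = 0.6628
L = ρ/(1−ρ) = 0.6628/(1 − 0.6628) = 0.6628/0.3372 = 1.9653

Final: 1.9653


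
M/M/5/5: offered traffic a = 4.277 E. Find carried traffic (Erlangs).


B(5,4.277) = 0.223627 (Erlang-B)
Carried load = a(1 − B) = 4.277·(1 − 0.223627) = 4.277·0.776373 = 3.3205 E

Final: 3.3205 Erlangs


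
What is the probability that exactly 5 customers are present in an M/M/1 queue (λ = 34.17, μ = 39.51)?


ρ = 34.17/39.51 = 0.8648
P_n = (1−ρ)·ρ^n = (1 − 0.8648)·0.8648^5 = 0.1352·0.483827 = 0.065392

Final: 0.065392


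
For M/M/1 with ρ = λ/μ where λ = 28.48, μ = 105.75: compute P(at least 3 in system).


ρ = 28.48/105.75 = 0.2693
P(N ≥ n) = ρ^n = 0.2693^3 = 0.019533

Final: 0.019533


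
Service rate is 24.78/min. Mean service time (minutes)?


Mean service time = 1/μ = 1/24.78 minute = 0.04036 minute
In minutes: 0.04036 × 1 = 0.04036 min

Final: 0.04036 min


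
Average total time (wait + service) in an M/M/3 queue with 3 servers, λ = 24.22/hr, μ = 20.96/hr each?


a = 1.1555; ρ = 0.3852; P₀ = 0.308506
Lq = P₀·a^c·ρ/(c!(1−ρ)²) = 0.08084
Wq = Lq/λ = 0.08084/24.22 = 0.003338 hr
W = Wq + 1/μ = 0.003338 + 0.04771 = 0.05105 hr

Final: 0.05105 hr


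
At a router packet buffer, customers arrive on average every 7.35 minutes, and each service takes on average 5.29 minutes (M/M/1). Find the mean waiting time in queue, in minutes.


λ = 60/7.35 = 8.1633 /hr
μ = 60/5.29 = 11.3422 /hr
ρ = λ/μ = 8.1633/11.3422 = 0.7197
Wq = ρ/(μ−λ) = 0.7197/(11.3422−8.1633) = 0.22641 hr
In minutes: 0.22641·60 = 13.585 min

Final: 13.585 min


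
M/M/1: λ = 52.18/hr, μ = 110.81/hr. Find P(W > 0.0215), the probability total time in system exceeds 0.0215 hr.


W ~ Exponential(μ−λ) for M/M/1.
μ − λ = 110.81 − 52.18 = 58.6300
P(W > t) = e^{−(μ−λ)t} = e^{−1.2605} = 0.283499

Final: 0.283499


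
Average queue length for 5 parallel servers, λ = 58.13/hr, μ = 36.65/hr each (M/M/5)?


a = λ/μ = 1.5861; ρ = a/5 = 0.3172
P₀ = 0.204285
Lq = P₀·a^c·ρ / (c!·(1−ρ)²) = 0.204285·10.03764·0.3172/(120·0.46619)
= 0.01163

Final: 0.01163


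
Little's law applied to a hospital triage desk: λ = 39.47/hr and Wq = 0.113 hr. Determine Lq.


Lq = λWq = 39.47·0.113 = 4.4601

Final: 4.4601


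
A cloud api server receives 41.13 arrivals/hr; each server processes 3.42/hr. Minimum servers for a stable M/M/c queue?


Stability requires cμ > λ ⇔ c > λ/μ.
λ/μ = 41.13/3.42 = 12.0263
Minimum integer c = ⌊12.0263⌋ + 1 = 13
Check: 13·3.42 = 44.46 > 41.13, while 12·3.42 = 41.04 ≤ 41.13

Final: 13 servers


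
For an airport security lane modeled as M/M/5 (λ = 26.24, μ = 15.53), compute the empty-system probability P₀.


a = λ/μ = 26.24/15.53 = 1.6896; ρ = a/c = 0.3379
Σ_{k=0}^{4} a^k/k! (terms k=0..4) = 1.00000 + 1.68963 + 1.42743 + 0.80394 + 0.33959 = 5.26060
Tail: a^5/(5!(1−ρ)) = 13.77089/(120·0.6621) = 0.17333
P₀ = 1/(5.26060 + 0.17333) = 1/5.43393 = 0.184029

Final: 0.184029


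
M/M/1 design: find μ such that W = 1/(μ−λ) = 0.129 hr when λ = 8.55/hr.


W = 1/(μ−λ) ⇒ μ − λ = 1/W = 1/0.129 = 7.7519
μ = λ + 1/W = 8.55 + 7.7519 = 16.3019 per hr

Final: 16.3019 /hr


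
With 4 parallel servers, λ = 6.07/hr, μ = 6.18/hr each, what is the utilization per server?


ρ = λ/(cμ) = 6.07/(4·6.18) = 6.07/24.72 = 0.2456

Final: 0.2456


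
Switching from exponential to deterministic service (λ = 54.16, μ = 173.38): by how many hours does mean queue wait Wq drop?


ρ = 54.16/173.38 = 0.3124
Wq(M/M/1) = ρ/(μ−λ) = 0.3124/119.22 = 0.002620 hr
Wq(M/D/1) = ρ/(2(μ−λ)) = 0.001310 hr
Savings = 0.002620 − 0.001310 = 0.001310 hr

Final: 0.001310 hr


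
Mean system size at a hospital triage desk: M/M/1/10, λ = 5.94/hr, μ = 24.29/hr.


ρ = 5.94/24.29 = 0.2445
L = ρ[1 − (K+1)ρ^K + Kρ^(K+1)] / [(1−ρ)(1−ρ^(K+1))]
Numerator: 0.2445·(1 − 11·0.0000007649 + 10·0.0000001870) = 0.244543
Denominator: (0.7555)·(1.000000) = 0.755455
L = 0.244543/0.755455 = 0.3237

Final: 0.3237


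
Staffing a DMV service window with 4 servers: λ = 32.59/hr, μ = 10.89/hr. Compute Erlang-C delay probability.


a = λ/μ = 2.9927; ρ = a/4 = 0.7482
P₀ = 0.038156 (from M/M/c formula)
C(c,a) = [a^c/(c!(1−ρ))]·P₀ = [80.20952/(24·0.2518)]·0.038156
= 13.27076·0.038156 = 0.506355

Final: 0.506355


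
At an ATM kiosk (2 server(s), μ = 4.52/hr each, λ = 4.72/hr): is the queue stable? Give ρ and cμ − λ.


Total capacity cμ = 2·4.52 = 9.04/hr
ρ = λ/(cμ) = 4.72/9.04 = 0.5221
Stable ⇔ ρ < 1: YES
Spare capacity = cμ − λ = 9.04 − 4.72 = 4.32/hr

Final: ρ = 0.5221; stable; margin = 4.32/hr


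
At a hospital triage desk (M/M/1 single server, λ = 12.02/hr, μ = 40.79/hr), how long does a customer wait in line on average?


ρ = 12.02/40.79 = 0.2947
Wq = ρ/(μ−λ) = 0.2947/(40.79 − 12.02) = 0.2947/28.77 = 0.01024 hr

Final: 0.01024 hr


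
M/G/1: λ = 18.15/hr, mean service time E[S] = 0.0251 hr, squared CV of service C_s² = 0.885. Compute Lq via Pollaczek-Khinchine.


ρ = λ·E[S] = 18.15·0.0251 = 0.4556
Lq = ρ²(1+C_s²)/(2(1−ρ)) = 0.2075·(1+0.885)/(2·0.5444)
= 0.2075·1.8850/1.0889 = 0.35928

Final: 0.35928


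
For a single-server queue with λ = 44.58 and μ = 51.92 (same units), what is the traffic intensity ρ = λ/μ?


ρ = λ/μ = 44.58/51.92 = 0.8586

Final: 0.8586


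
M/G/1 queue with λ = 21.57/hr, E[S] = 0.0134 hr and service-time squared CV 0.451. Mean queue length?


ρ = λ·E[S] = 21.57·0.0134 = 0.2890
Lq = ρ²(1+C_s²)/(2(1−ρ)) = 0.08354·(1+0.451)/(2·0.7110)
= 0.08354·1.4510/1.4219 = 0.08525

Final: 0.08525


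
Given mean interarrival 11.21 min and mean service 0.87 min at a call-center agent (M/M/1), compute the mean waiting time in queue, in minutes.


λ = 60/11.21 = 5.3524 /hr
μ = 60/0.87 = 68.9655 /hr
ρ = λ/μ = 5.3524/68.9655 = 0.07761
Wq = ρ/(μ−λ) = 0.07761/(68.9655−5.3524) = 0.001220 hr
In minutes: 0.001220·60 = 0.07320 min

Final: 0.07320 min


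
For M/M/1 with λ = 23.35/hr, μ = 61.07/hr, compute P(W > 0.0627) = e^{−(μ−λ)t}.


W ~ Exponential(μ−λ) for M/M/1.
μ − λ = 61.07 − 23.35 = 37.7200
P(W > t) = e^{−(μ−λ)t} = e^{−2.3650} = 0.093945

Final: 0.093945


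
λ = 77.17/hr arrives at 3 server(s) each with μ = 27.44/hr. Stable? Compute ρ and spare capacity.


Total capacity cμ = 3·27.44 = 82.32/hr
ρ = λ/(cμ) = 77.17/82.32 = 0.9374
Stable ⇔ ρ < 1: YES
Spare capacity = cμ − λ = 82.32 − 77.17 = 5.15/hr

Final: ρ = 0.9374; stable; margin = 5.15/hr


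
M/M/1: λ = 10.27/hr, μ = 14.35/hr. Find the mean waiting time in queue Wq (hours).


ρ = 10.27/14.35 = 0.7157
Wq = ρ/(μ−λ) = 0.7157/(14.35 − 10.27) = 0.7157/4.08 = 0.1754 hr

Final: 0.1754 hr


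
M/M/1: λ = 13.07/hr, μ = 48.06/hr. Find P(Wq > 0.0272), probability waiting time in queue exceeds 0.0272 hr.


ρ = 13.07/48.06 = 0.2720
P(Wq > t) = ρ·e^{−(μ−λ)t} = 0.2720·e^{−0.9517}
= 0.2720·0.386073 = 0.104993

Final: 0.104993


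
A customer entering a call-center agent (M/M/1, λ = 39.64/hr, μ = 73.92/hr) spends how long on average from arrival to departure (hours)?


W = 1/(μ−λ) = 1/(73.92 − 39.64) = 1/34.28 = 0.02917 hr

Final: 0.02917 hr


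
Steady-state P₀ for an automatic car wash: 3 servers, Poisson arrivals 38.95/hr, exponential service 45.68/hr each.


a = λ/μ = 38.95/45.68 = 0.8527; ρ = a/c = 0.2842
Σ_{k=0}^{2} a^k/k! (terms k=0..2) = 1.00000 + 0.85267 + 0.36352 = 2.21619
Tail: a^3/(3!(1−ρ)) = 0.61993/(6·0.7158) = 0.14435
P₀ = 1/(2.21619 + 0.14435) = 1/2.36054 = 0.423631

Final: 0.423631


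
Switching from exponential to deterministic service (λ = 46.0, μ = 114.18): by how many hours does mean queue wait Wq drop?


ρ = 46.0/114.18 = 0.4029
Wq(M/M/1) = ρ/(μ−λ) = 0.4029/68.18 = 0.005909 hr
Wq(M/D/1) = ρ/(2(μ−λ)) = 0.002954 hr
Savings = 0.005909 − 0.002954 = 0.002954 hr

Final: 0.002954 hr


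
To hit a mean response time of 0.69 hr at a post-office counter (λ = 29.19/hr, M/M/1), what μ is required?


W = 1/(μ−λ) ⇒ μ − λ = 1/W = 1/0.69 = 1.4493
μ = λ + 1/W = 29.19 + 1.4493 = 30.6393 per hr

Final: 30.6393 /hr


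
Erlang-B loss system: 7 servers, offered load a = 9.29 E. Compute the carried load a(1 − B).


B(7,9.29) = 0.375947 (Erlang-B)
Carried load = a(1 − B) = 9.29·(1 − 0.375947) = 9.29·0.624053 = 5.7975 E

Final: 5.7975 Erlangs


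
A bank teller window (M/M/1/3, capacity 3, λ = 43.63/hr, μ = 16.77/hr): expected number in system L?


ρ = 43.63/16.77 = 2.6017
L = ρ[1 − (K+1)ρ^K + Kρ^(K+1)] / [(1−ρ)(1−ρ^(K+1))]
Numerator: 2.6017·(1 − 4·17.609882 + 3·45.815096) = 176.928520
Denominator: (-1.6017)·(-44.815096) = 71.778979
L = 176.928520/71.778979 = 2.4649

Final: 2.4649


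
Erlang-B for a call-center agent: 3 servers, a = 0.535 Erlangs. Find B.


B(c,a) = (a^c/c!) / Σ_{k=0}^{c} a^k/k!
a^3/3! = 0.025522
Σ terms (k=0..3): 1.00000 + 0.53500 + 0.14311 + 0.02552 = 1.703634
B = 0.025522/1.703634 = 0.014981

Final: 0.014981


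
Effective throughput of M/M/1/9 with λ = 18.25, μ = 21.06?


ρ = 0.8666; P_K = (1−ρ)ρ^9/(1−ρ^10) = 0.048305
λ_eff = λ(1 − P_K) = 18.25·(1 − 0.048305) = 18.25·0.951695 = 17.3684 /hr

Final: 17.3684 /hr


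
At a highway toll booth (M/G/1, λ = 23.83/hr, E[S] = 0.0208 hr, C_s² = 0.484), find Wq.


ρ = λ·E[S] = 23.83·0.0208 = 0.4957
E[S²] = E[S]²(1+C_s²) = 0.0208²·(1+0.484) = 0.0006420
Wq = λ·E[S²]/(2(1−ρ)) = 23.83·0.0006420/(2·0.5043) = 0.01517 hr

Final: 0.01517 hr


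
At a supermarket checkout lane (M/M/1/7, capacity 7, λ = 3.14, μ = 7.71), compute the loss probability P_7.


ρ = λ/μ = 3.14/7.71 = 0.4073
P_K = (1−ρ)ρ^K/(1−ρ^(K+1)) = (0.5927·0.001858)/(1 − 0.0007568)
= 0.001102/0.999243 = 0.001102

Final: 0.001102


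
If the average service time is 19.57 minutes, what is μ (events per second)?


μ = 1/(service time) in consistent units.
1 second = 0.0166667 min, so μ = 0.0166667/19.57 = 0.0008516 per second

Final: 0.0008516 /sec


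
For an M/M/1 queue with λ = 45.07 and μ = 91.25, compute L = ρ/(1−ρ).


ρ = λ/μ = 45.07/91.25 = 0.4939
L = ρ/(1−ρ) = 0.4939/(1 − 0.4939) = 0.4939/0.5061 = 0.9760

Final: 0.9760


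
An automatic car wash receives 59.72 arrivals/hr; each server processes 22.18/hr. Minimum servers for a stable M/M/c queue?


Stability requires cμ > λ ⇔ c > λ/μ.
λ/μ = 59.72/22.18 = 2.6925
Minimum integer c = ⌊2.6925⌋ + 1 = 3
Check: 3·22.18 = 66.54 > 59.72, while 2·22.18 = 44.36 ≤ 59.72

Final: 3 servers


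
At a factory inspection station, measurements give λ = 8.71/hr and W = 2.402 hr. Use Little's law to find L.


L = λW = 8.71·2.402 = 20.9214

Final: 20.9214


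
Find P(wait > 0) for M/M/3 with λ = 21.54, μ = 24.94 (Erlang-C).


a = λ/μ = 0.8637; ρ = a/3 = 0.2879
P₀ = 0.418862 (from M/M/c formula)
C(c,a) = [a^c/(c!(1−ρ))]·P₀ = [0.64424/(6·0.7121)]·0.418862
= 0.15078·0.418862 = 0.063157

Final: 0.063157


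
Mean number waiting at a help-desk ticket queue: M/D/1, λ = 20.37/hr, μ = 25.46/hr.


ρ = 20.37/25.46 = 0.8001
M/D/1: Lq = ρ²/(2(1−ρ)) = 0.6401/(2·0.1999) = 1.60094

Final: 1.60094


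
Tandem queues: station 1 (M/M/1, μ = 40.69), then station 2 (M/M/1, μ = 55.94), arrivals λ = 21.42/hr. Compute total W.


Each node sees arrival rate λ = 21.42/hr (tandem ⇒ throughput preserved).
W₁ = 1/(μ₁−λ) = 1/(40.69−21.42) = 0.05189 hr
W₂ = 1/(μ₂−λ) = 1/(55.94−21.42) = 0.02897 hr
W_total = W₁ + W₂ = 0.05189 + 0.02897 = 0.08086 hr

Final: 0.08086 hr


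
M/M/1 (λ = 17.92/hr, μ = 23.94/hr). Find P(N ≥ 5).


ρ = 17.92/23.94 = 0.7485
P(N ≥ n) = ρ^n = 0.7485^5 = 0.235001

Final: 0.235001


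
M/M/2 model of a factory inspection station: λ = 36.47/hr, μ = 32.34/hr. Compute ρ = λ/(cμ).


ρ = λ/(cμ) = 36.47/(2·32.34) = 36.47/64.68 = 0.5639

Final: 0.5639


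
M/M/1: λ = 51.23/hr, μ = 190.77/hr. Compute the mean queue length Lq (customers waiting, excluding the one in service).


ρ = 51.23/190.77 = 0.2685
Lq = ρ²/(1−ρ) = 0.07212/0.7315 = 0.09859

Final: 0.09859


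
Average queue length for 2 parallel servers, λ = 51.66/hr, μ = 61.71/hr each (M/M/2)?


a = λ/μ = 0.8371; ρ = a/2 = 0.4186
P₀ = 0.409870
Lq = P₀·a^c·ρ / (c!·(1−ρ)²) = 0.409870·0.70081·0.4186/(2·0.33806)
= 0.17782

Final: 0.17782


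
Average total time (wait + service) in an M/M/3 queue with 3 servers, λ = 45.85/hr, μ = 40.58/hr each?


a = 1.1299; ρ = 0.3766; P₀ = 0.317077
Lq = P₀·a^c·ρ/(c!(1−ρ)²) = 0.07388
Wq = Lq/λ = 0.07388/45.85 = 0.001611 hr
W = Wq + 1/μ = 0.001611 + 0.02464 = 0.02625 hr

Final: 0.02625 hr


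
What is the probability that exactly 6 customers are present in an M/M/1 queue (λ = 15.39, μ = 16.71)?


ρ = 15.39/16.71 = 0.9210
P_n = (1−ρ)·ρ^n = (1 − 0.9210)·0.9210^6 = 0.07899·0.610342 = 0.048214

Final: 0.048214


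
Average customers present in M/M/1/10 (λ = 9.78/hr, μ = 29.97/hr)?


ρ = 9.78/29.97 = 0.3263
L = ρ[1 − (K+1)ρ^K + Kρ^(K+1)] / [(1−ρ)(1−ρ^(K+1))]
Numerator: 0.3263·(1 − 11·0.00001369 + 10·0.000004469) = 0.326292
Denominator: (0.6737)·(0.999996) = 0.673671
L = 0.326292/0.673671 = 0.4843

Final: 0.4843


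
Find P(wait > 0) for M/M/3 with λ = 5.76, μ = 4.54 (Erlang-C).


a = λ/μ = 1.2687; ρ = a/3 = 0.4229
P₀ = 0.272974 (from M/M/c formula)
C(c,a) = [a^c/(c!(1−ρ))]·P₀ = [2.04221/(6·0.5771)]·0.272974
= 0.58980·0.272974 = 0.161000

Final: 0.161000


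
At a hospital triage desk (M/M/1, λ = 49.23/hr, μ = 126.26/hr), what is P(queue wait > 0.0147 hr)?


ρ = 49.23/126.26 = 0.3899
P(Wq > t) = ρ·e^{−(μ−λ)t} = 0.3899·e^{−1.1323}
= 0.3899·0.322278 = 0.125659

Final: 0.125659


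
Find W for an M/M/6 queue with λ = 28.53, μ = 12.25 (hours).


a = 2.3290; ρ = 0.3882; P₀ = 0.097034
Lq = P₀·a^c·ρ/(c!(1−ρ)²) = 0.02230
Wq = Lq/λ = 0.02230/28.53 = 0.0007817 hr
W = Wq + 1/μ = 0.0007817 + 0.08163 = 0.08241 hr

Final: 0.08241 hr


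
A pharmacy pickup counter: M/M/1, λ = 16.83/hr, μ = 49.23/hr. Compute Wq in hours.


ρ = 16.83/49.23 = 0.3419
Wq = ρ/(μ−λ) = 0.3419/(49.23 − 16.83) = 0.3419/32.40 = 0.01055 hr

Final: 0.01055 hr


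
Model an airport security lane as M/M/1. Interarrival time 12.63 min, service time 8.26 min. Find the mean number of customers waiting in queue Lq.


λ = 60/12.63 = 4.7506 /hr
μ = 60/8.26 = 7.2639 /hr
ρ = λ/μ = 4.7506/7.2639 = 0.6540
Lq = ρ²/(1−ρ) = 0.4277/0.3460 = 1.2362

Final: 1.2362
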